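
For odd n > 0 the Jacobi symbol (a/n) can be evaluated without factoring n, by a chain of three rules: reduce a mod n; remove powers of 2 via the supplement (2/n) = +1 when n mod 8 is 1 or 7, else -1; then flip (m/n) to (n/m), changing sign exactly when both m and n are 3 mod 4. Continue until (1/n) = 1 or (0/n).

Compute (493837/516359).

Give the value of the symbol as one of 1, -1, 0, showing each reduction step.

-1

reciprocity: (493837/516359) = +1·(516359/493837) since 493837 mod 4 = 1, 516359 mod 4 = 3; sign now +1
(516359/493837) = (22522/493837)   [reduce mod 493837]
22522 = 2^1·11261; (2/493837) = -1 since 493837 mod 8 = 5, so (22522/493837) = (-1)^1·(11261/493837); sign now -1
reciprocity: (11261/493837) = +1·(493837/11261) since 11261 mod 4 = 1, 493837 mod 4 = 1; sign now -1
(493837/11261) = (9614/11261)   [reduce mod 11261]
9614 = 2^1·4807; (2/11261) = -1 since 11261 mod 8 = 5, so (9614/11261) = (-1)^1·(4807/11261); sign now +1
reciprocity: (4807/11261) = +1·(11261/4807) since 4807 mod 4 = 3, 11261 mod 4 = 1; sign now +1
(11261/4807) = (1647/4807)   [reduce mod 4807]
reciprocity: (1647/4807) = -1·(4807/1647) since 1647 mod 4 = 3, 4807 mod 4 = 3; sign now -1
(4807/1647) = (1513/1647)   [reduce mod 1647]
reciprocity: (1513/1647) = +1·(1647/1513) since 1513 mod 4 = 1, 1647 mod 4 = 3; sign now -1
(1647/1513) = (134/1513)   [reduce mod 1513]
134 = 2^1·67; (2/1513) = +1 since 1513 mod 8 = 1, so (134/1513) = (+1)^1·(67/1513); sign now -1
reciprocity: (67/1513) = +1·(1513/67) since 67 mod 4 = 3, 1513 mod 4 = 1; sign now -1
(1513/67) = (39/67)   [reduce mod 67]
reciprocity: (39/67) = -1·(67/39) since 39 mod 4 = 3, 67 mod 4 = 3; sign now +1
(67/39) = (28/39)   [reduce mod 39]
28 = 2^2·7; (2/39) = +1 since 39 mod 8 = 7, so (28/39) = (+1)^2·(7/39); sign now +1
reciprocity: (7/39) = -1·(39/7) since 7 mod 4 = 3, 39 mod 4 = 3; sign now -1
(39/7) = (4/7)   [reduce mod 7]
4 = 2^2·1; (2/7) = +1 since 7 mod 8 = 7, so (4/7) = (+1)^2·(1/7); sign now -1
(1/7) = 1; final value = sign = -1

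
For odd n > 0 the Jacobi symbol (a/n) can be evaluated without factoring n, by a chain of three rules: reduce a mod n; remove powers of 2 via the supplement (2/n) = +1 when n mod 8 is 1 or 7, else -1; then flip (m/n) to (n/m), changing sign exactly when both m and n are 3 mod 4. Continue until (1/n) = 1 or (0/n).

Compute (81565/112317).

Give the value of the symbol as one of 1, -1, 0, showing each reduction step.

-1

flip (81565/112317) -> (112317/81565): both odd, 81565 mod 4 = 1, 112317 mod 4 = 1, so the flip contributes +1; sign now +1
(112317/81565): 112317 mod 81565 = 30752, so (112317/81565) = (30752/81565)
factor out 2^5: 30752 = 2^5·961; with 81565 mod 8 = 5, (2/81565) = -1; sign now -1; continue with (961/81565)
flip (961/81565) -> (81565/961): both odd, 961 mod 4 = 1, 81565 mod 4 = 1, so the flip contributes +1; sign now -1
(81565/961): 81565 mod 961 = 841, so (81565/961) = (841/961)
flip (841/961) -> (961/841): both odd, 841 mod 4 = 1, 961 mod 4 = 1, so the flip contributes +1; sign now -1
(961/841): 961 mod 841 = 120, so (961/841) = (120/841)
factor out 2^3: 120 = 2^3·15; with 841 mod 8 = 1, (2/841) = +1; sign now -1; continue with (15/841)
flip (15/841) -> (841/15): both odd, 15 mod 4 = 3, 841 mod 4 = 1, so the flip contributes +1; sign now -1
(841/15): 841 mod 15 = 1, so (841/15) = (1/15)
reached (1/15) = 1, so the symbol is -1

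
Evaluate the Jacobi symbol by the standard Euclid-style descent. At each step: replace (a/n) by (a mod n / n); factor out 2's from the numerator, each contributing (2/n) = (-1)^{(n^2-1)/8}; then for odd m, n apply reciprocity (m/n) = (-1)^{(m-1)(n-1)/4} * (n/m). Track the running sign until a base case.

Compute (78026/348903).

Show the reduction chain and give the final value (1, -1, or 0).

78026 = 2^1·39013; (2/348903) = +1 since 348903 mod 8 = 7, so (78026/348903) = (+1)^1·(39013/348903); sign now +1
reciprocity: (39013/348903) = +1·(348903/39013) since 39013 mod 4 = 1, 348903 mod 4 = 3; sign now +1
(348903/39013) = (36799/39013)   [reduce mod 39013]
reciprocity: (36799/39013) = +1·(39013/36799) since 36799 mod 4 = 3, 39013 mod 4 = 1; sign now +1
(39013/36799) = (2214/36799)   [reduce mod 36799]
2214 = 2^1·1107; (2/36799) = +1 since 36799 mod 8 = 7, so (2214/36799) = (+1)^1·(1107/36799); sign now +1
reciprocity: (1107/36799) = -1·(36799/1107) since 1107 mod 4 = 3, 36799 mod 4 = 3; sign now -1
(36799/1107) = (268/1107)   [reduce mod 1107]
268 = 2^2·67; (2/1107) = -1 since 1107 mod 8 = 3, so (268/1107) = (-1)^2·(67/1107); sign now -1
reciprocity: (67/1107) = -1·(1107/67) since 67 mod 4 = 3, 1107 mod 4 = 3; sign now +1
(1107/67) = (35/67)   [reduce mod 67]
reciprocity: (35/67) = -1·(67/35) since 35 mod 4 = 3, 67 mod 4 = 3; sign now -1
(67/35) = (32/35)   [reduce mod 35]
32 = 2^5·1; (2/35) = -1 since 35 mod 8 = 3, so (32/35) = (-1)^5·(1/35); sign now +1
(1/35) = 1; final value = sign = +1

1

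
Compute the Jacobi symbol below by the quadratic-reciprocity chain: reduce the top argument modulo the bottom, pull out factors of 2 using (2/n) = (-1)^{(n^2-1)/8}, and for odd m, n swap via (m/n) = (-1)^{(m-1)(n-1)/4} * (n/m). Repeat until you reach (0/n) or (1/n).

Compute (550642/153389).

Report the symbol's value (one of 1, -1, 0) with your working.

-1

(550642/153389): 550642 mod 153389 = 90475, so (550642/153389) = (90475/153389)
flip (90475/153389) -> (153389/90475): both odd, 90475 mod 4 = 3, 153389 mod 4 = 1, so the flip contributes +1; sign now +1
(153389/90475): 153389 mod 90475 = 62914, so (153389/90475) = (62914/90475)
factor out 2^1: 62914 = 2^1·31457; with 90475 mod 8 = 3, (2/90475) = -1; sign now -1; continue with (31457/90475)
flip (31457/90475) -> (90475/31457): both odd, 31457 mod 4 = 1, 90475 mod 4 = 3, so the flip contributes +1; sign now -1
(90475/31457): 90475 mod 31457 = 27561, so (90475/31457) = (27561/31457)
flip (27561/31457) -> (31457/27561): both odd, 27561 mod 4 = 1, 31457 mod 4 = 1, so the flip contributes +1; sign now -1
(31457/27561): 31457 mod 27561 = 3896, so (31457/27561) = (3896/27561)
factor out 2^3: 3896 = 2^3·487; with 27561 mod 8 = 1, (2/27561) = +1; sign now -1; continue with (487/27561)
flip (487/27561) -> (27561/487): both odd, 487 mod 4 = 3, 27561 mod 4 = 1, so the flip contributes +1; sign now -1
(27561/487): 27561 mod 487 = 289, so (27561/487) = (289/487)
flip (289/487) -> (487/289): both odd, 289 mod 4 = 1, 487 mod 4 = 3, so the flip contributes +1; sign now -1
(487/289): 487 mod 289 = 198, so (487/289) = (198/289)
factor out 2^1: 198 = 2^1·99; with 289 mod 8 = 1, (2/289) = +1; sign now -1; continue with (99/289)
flip (99/289) -> (289/99): both odd, 99 mod 4 = 3, 289 mod 4 = 1, so the flip contributes +1; sign now -1
(289/99): 289 mod 99 = 91, so (289/99) = (91/99)
flip (91/99) -> (99/91): both odd, 91 mod 4 = 3, 99 mod 4 = 3, so the flip contributes -1; sign now +1
(99/91): 99 mod 91 = 8, so (99/91) = (8/91)
factor out 2^3: 8 = 2^3·1; with 91 mod 8 = 3, (2/91) = -1; sign now -1; continue with (1/91)
reached (1/91) = 1, so the symbol is -1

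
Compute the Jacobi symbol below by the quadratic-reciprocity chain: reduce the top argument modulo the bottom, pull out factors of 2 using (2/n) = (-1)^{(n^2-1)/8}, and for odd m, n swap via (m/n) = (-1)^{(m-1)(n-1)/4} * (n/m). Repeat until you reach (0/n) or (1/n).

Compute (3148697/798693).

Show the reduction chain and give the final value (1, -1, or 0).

-1

(3148697/798693) = (752618/798693)   [reduce mod 798693]
752618 = 2^1·376309; (2/798693) = -1 since 798693 mod 8 = 5, so (752618/798693) = (-1)^1·(376309/798693); sign now -1
reciprocity: (376309/798693) = +1·(798693/376309) since 376309 mod 4 = 1, 798693 mod 4 = 1; sign now -1
(798693/376309) = (46075/376309)   [reduce mod 376309]
reciprocity: (46075/376309) = +1·(376309/46075) since 46075 mod 4 = 3, 376309 mod 4 = 1; sign now -1
(376309/46075) = (7709/46075)   [reduce mod 46075]
reciprocity: (7709/46075) = +1·(46075/7709) since 7709 mod 4 = 1, 46075 mod 4 = 3; sign now -1
(46075/7709) = (7530/7709)   [reduce mod 7709]
7530 = 2^1·3765; (2/7709) = -1 since 7709 mod 8 = 5, so (7530/7709) = (-1)^1·(3765/7709); sign now +1
reciprocity: (3765/7709) = +1·(7709/3765) since 3765 mod 4 = 1, 7709 mod 4 = 1; sign now +1
(7709/3765) = (179/3765)   [reduce mod 3765]
reciprocity: (179/3765) = +1·(3765/179) since 179 mod 4 = 3, 3765 mod 4 = 1; sign now +1
(3765/179) = (6/179)   [reduce mod 179]
6 = 2^1·3; (2/179) = -1 since 179 mod 8 = 3, so (6/179) = (-1)^1·(3/179); sign now -1
reciprocity: (3/179) = -1·(179/3) since 3 mod 4 = 3, 179 mod 4 = 3; sign now +1
(179/3) = (2/3)   [reduce mod 3]
2 = 2^1·1; (2/3) = -1 since 3 mod 8 = 3, so (2/3) = (-1)^1·(1/3); sign now -1
(1/3) = 1; final value = sign = -1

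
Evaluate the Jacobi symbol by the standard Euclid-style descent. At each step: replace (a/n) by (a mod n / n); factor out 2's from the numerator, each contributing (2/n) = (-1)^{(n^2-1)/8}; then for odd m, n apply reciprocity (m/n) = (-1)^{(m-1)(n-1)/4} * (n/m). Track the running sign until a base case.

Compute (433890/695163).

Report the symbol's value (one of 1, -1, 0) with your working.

433890 = 2^1·216945; (2/695163) = -1 since 695163 mod 8 = 3, so (433890/695163) = (-1)^1·(216945/695163); sign now -1
reciprocity: (216945/695163) = +1·(695163/216945) since 216945 mod 4 = 1, 695163 mod 4 = 3; sign now -1
(695163/216945) = (44328/216945)   [reduce mod 216945]
44328 = 2^3·5541; (2/216945) = +1 since 216945 mod 8 = 1, so (44328/216945) = (+1)^3·(5541/216945); sign now -1
reciprocity: (5541/216945) = +1·(216945/5541) since 5541 mod 4 = 1, 216945 mod 4 = 1; sign now -1
(216945/5541) = (846/5541)   [reduce mod 5541]
846 = 2^1·423; (2/5541) = -1 since 5541 mod 8 = 5, so (846/5541) = (-1)^1·(423/5541); sign now +1
reciprocity: (423/5541) = +1·(5541/423) since 423 mod 4 = 3, 5541 mod 4 = 1; sign now +1
(5541/423) = (42/423)   [reduce mod 423]
42 = 2^1·21; (2/423) = +1 since 423 mod 8 = 7, so (42/423) = (+1)^1·(21/423); sign now +1
reciprocity: (21/423) = +1·(423/21) since 21 mod 4 = 1, 423 mod 4 = 3; sign now +1
(423/21) = (3/21)   [reduce mod 21]
reciprocity: (3/21) = +1·(21/3) since 3 mod 4 = 3, 21 mod 4 = 1; sign now +1
(21/3) = (0/3)   [reduce mod 3]
(0/3) = 0   [gcd(a, n) > 1]; final value = 0

0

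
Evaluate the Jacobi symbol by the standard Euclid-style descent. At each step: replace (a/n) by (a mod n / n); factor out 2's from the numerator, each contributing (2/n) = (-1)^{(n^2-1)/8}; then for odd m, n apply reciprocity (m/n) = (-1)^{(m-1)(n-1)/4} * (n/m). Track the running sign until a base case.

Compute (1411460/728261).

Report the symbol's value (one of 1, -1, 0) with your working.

-1

(1411460/728261) = (683199/728261)   [reduce mod 728261]
reciprocity: (683199/728261) = +1·(728261/683199) since 683199 mod 4 = 3, 728261 mod 4 = 1; sign now +1
(728261/683199) = (45062/683199)   [reduce mod 683199]
45062 = 2^1·22531; (2/683199) = +1 since 683199 mod 8 = 7, so (45062/683199) = (+1)^1·(22531/683199); sign now +1
reciprocity: (22531/683199) = -1·(683199/22531) since 22531 mod 4 = 3, 683199 mod 4 = 3; sign now -1
(683199/22531) = (7269/22531)   [reduce mod 22531]
reciprocity: (7269/22531) = +1·(22531/7269) since 7269 mod 4 = 1, 22531 mod 4 = 3; sign now -1
(22531/7269) = (724/7269)   [reduce mod 7269]
724 = 2^2·181; (2/7269) = -1 since 7269 mod 8 = 5, so (724/7269) = (-1)^2·(181/7269); sign now -1
reciprocity: (181/7269) = +1·(7269/181) since 181 mod 4 = 1, 7269 mod 4 = 1; sign now -1
(7269/181) = (29/181)   [reduce mod 181]
reciprocity: (29/181) = +1·(181/29) since 29 mod 4 = 1, 181 mod 4 = 1; sign now -1
(181/29) = (7/29)   [reduce mod 29]
reciprocity: (7/29) = +1·(29/7) since 7 mod 4 = 3, 29 mod 4 = 1; sign now -1
(29/7) = (1/7)   [reduce mod 7]
(1/7) = 1; final value = sign = -1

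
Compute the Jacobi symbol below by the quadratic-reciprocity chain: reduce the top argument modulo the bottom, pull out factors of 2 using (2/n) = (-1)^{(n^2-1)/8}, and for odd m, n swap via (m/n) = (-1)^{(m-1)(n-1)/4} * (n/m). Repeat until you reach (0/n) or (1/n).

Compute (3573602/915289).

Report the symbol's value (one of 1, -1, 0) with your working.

(3573602/915289) = (827735/915289)   [reduce mod 915289]
reciprocity: (827735/915289) = +1·(915289/827735) since 827735 mod 4 = 3, 915289 mod 4 = 1; sign now +1
(915289/827735) = (87554/827735)   [reduce mod 827735]
87554 = 2^1·43777; (2/827735) = +1 since 827735 mod 8 = 7, so (87554/827735) = (+1)^1·(43777/827735); sign now +1
reciprocity: (43777/827735) = +1·(827735/43777) since 43777 mod 4 = 1, 827735 mod 4 = 3; sign now +1
(827735/43777) = (39749/43777)   [reduce mod 43777]
reciprocity: (39749/43777) = +1·(43777/39749) since 39749 mod 4 = 1, 43777 mod 4 = 1; sign now +1
(43777/39749) = (4028/39749)   [reduce mod 39749]
4028 = 2^2·1007; (2/39749) = -1 since 39749 mod 8 = 5, so (4028/39749) = (-1)^2·(1007/39749); sign now +1
reciprocity: (1007/39749) = +1·(39749/1007) since 1007 mod 4 = 3, 39749 mod 4 = 1; sign now +1
(39749/1007) = (476/1007)   [reduce mod 1007]
476 = 2^2·119; (2/1007) = +1 since 1007 mod 8 = 7, so (476/1007) = (+1)^2·(119/1007); sign now +1
reciprocity: (119/1007) = -1·(1007/119) since 119 mod 4 = 3, 1007 mod 4 = 3; sign now -1
(1007/119) = (55/119)   [reduce mod 119]
reciprocity: (55/119) = -1·(119/55) since 55 mod 4 = 3, 119 mod 4 = 3; sign now +1
(119/55) = (9/55)   [reduce mod 55]
reciprocity: (9/55) = +1·(55/9) since 9 mod 4 = 1, 55 mod 4 = 3; sign now +1
(55/9) = (1/9)   [reduce mod 9]
(1/9) = 1; final value = sign = +1

1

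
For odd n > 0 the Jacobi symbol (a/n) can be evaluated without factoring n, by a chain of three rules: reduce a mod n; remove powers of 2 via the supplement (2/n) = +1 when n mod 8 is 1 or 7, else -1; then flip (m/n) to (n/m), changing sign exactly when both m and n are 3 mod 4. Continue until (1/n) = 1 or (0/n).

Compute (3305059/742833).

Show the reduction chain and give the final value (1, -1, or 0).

-1

(3305059/742833): 3305059 mod 742833 = 333727, so (3305059/742833) = (333727/742833)
flip (333727/742833) -> (742833/333727): both odd, 333727 mod 4 = 3, 742833 mod 4 = 1, so the flip contributes +1; sign now +1
(742833/333727): 742833 mod 333727 = 75379, so (742833/333727) = (75379/333727)
flip (75379/333727) -> (333727/75379): both odd, 75379 mod 4 = 3, 333727 mod 4 = 3, so the flip contributes -1; sign now -1
(333727/75379): 333727 mod 75379 = 32211, so (333727/75379) = (32211/75379)
flip (32211/75379) -> (75379/32211): both odd, 32211 mod 4 = 3, 75379 mod 4 = 3, so the flip contributes -1; sign now +1
(75379/32211): 75379 mod 32211 = 10957, so (75379/32211) = (10957/32211)
flip (10957/32211) -> (32211/10957): both odd, 10957 mod 4 = 1, 32211 mod 4 = 3, so the flip contributes +1; sign now +1
(32211/10957): 32211 mod 10957 = 10297, so (32211/10957) = (10297/10957)
flip (10297/10957) -> (10957/10297): both odd, 10297 mod 4 = 1, 10957 mod 4 = 1, so the flip contributes +1; sign now +1
(10957/10297): 10957 mod 10297 = 660, so (10957/10297) = (660/10297)
factor out 2^2: 660 = 2^2·165; with 10297 mod 8 = 1, (2/10297) = +1; sign now +1; continue with (165/10297)
flip (165/10297) -> (10297/165): both odd, 165 mod 4 = 1, 10297 mod 4 = 1, so the flip contributes +1; sign now +1
(10297/165): 10297 mod 165 = 67, so (10297/165) = (67/165)
flip (67/165) -> (165/67): both odd, 67 mod 4 = 3, 165 mod 4 = 1, so the flip contributes +1; sign now +1
(165/67): 165 mod 67 = 31, so (165/67) = (31/67)
flip (31/67) -> (67/31): both odd, 31 mod 4 = 3, 67 mod 4 = 3, so the flip contributes -1; sign now -1
(67/31): 67 mod 31 = 5, so (67/31) = (5/31)
flip (5/31) -> (31/5): both odd, 5 mod 4 = 1, 31 mod 4 = 3, so the flip contributes +1; sign now -1
(31/5): 31 mod 5 = 1, so (31/5) = (1/5)
reached (1/5) = 1, so the symbol is -1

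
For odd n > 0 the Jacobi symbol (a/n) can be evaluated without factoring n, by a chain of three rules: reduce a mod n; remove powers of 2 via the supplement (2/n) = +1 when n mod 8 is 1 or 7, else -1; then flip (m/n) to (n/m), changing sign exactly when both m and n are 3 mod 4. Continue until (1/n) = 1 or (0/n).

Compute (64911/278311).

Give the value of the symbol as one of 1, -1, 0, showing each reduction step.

0

reciprocity: (64911/278311) = -1·(278311/64911) since 64911 mod 4 = 3, 278311 mod 4 = 3; sign now -1
(278311/64911) = (18667/64911)   [reduce mod 64911]
reciprocity: (18667/64911) = -1·(64911/18667) since 18667 mod 4 = 3, 64911 mod 4 = 3; sign now +1
(64911/18667) = (8910/18667)   [reduce mod 18667]
8910 = 2^1·4455; (2/18667) = -1 since 18667 mod 8 = 3, so (8910/18667) = (-1)^1·(4455/18667); sign now -1
reciprocity: (4455/18667) = -1·(18667/4455) since 4455 mod 4 = 3, 18667 mod 4 = 3; sign now +1
(18667/4455) = (847/4455)   [reduce mod 4455]
reciprocity: (847/4455) = -1·(4455/847) since 847 mod 4 = 3, 4455 mod 4 = 3; sign now -1
(4455/847) = (220/847)   [reduce mod 847]
220 = 2^2·55; (2/847) = +1 since 847 mod 8 = 7, so (220/847) = (+1)^2·(55/847); sign now -1
reciprocity: (55/847) = -1·(847/55) since 55 mod 4 = 3, 847 mod 4 = 3; sign now +1
(847/55) = (22/55)   [reduce mod 55]
22 = 2^1·11; (2/55) = +1 since 55 mod 8 = 7, so (22/55) = (+1)^1·(11/55); sign now +1
reciprocity: (11/55) = -1·(55/11) since 11 mod 4 = 3, 55 mod 4 = 3; sign now -1
(55/11) = (0/11)   [reduce mod 11]
(0/11) = 0   [gcd(a, n) > 1]; final value = 0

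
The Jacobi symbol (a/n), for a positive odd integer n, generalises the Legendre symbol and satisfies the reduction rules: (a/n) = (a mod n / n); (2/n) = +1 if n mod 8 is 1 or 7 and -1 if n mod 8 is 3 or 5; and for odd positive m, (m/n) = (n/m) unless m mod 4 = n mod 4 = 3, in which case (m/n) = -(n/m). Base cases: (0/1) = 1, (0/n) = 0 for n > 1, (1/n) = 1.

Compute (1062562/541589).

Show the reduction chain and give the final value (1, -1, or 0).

(1062562/541589): 1062562 mod 541589 = 520973, so (1062562/541589) = (520973/541589)
flip (520973/541589) -> (541589/520973): both odd, 520973 mod 4 = 1, 541589 mod 4 = 1, so the flip contributes +1; sign now +1
(541589/520973): 541589 mod 520973 = 20616, so (541589/520973) = (20616/520973)
factor out 2^3: 20616 = 2^3·2577; with 520973 mod 8 = 5, (2/520973) = -1; sign now -1; continue with (2577/520973)
flip (2577/520973) -> (520973/2577): both odd, 2577 mod 4 = 1, 520973 mod 4 = 1, so the flip contributes +1; sign now -1
(520973/2577): 520973 mod 2577 = 419, so (520973/2577) = (419/2577)
flip (419/2577) -> (2577/419): both odd, 419 mod 4 = 3, 2577 mod 4 = 1, so the flip contributes +1; sign now -1
(2577/419): 2577 mod 419 = 63, so (2577/419) = (63/419)
flip (63/419) -> (419/63): both odd, 63 mod 4 = 3, 419 mod 4 = 3, so the flip contributes -1; sign now +1
(419/63): 419 mod 63 = 41, so (419/63) = (41/63)
flip (41/63) -> (63/41): both odd, 41 mod 4 = 1, 63 mod 4 = 3, so the flip contributes +1; sign now +1
(63/41): 63 mod 41 = 22, so (63/41) = (22/41)
factor out 2^1: 22 = 2^1·11; with 41 mod 8 = 1, (2/41) = +1; sign now +1; continue with (11/41)
flip (11/41) -> (41/11): both odd, 11 mod 4 = 3, 41 mod 4 = 1, so the flip contributes +1; sign now +1
(41/11): 41 mod 11 = 8, so (41/11) = (8/11)
factor out 2^3: 8 = 2^3·1; with 11 mod 8 = 3, (2/11) = -1; sign now -1; continue with (1/11)
reached (1/11) = 1, so the symbol is -1

-1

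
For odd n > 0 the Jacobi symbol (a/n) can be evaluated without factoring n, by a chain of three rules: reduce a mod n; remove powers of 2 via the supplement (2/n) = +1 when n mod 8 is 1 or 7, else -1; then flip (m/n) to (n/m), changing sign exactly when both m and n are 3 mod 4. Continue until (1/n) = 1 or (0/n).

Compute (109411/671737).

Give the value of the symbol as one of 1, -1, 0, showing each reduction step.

flip (109411/671737) -> (671737/109411): both odd, 109411 mod 4 = 3, 671737 mod 4 = 1, so the flip contributes +1; sign now +1
(671737/109411): 671737 mod 109411 = 15271, so (671737/109411) = (15271/109411)
flip (15271/109411) -> (109411/15271): both odd, 15271 mod 4 = 3, 109411 mod 4 = 3, so the flip contributes -1; sign now -1
(109411/15271): 109411 mod 15271 = 2514, so (109411/15271) = (2514/15271)
factor out 2^1: 2514 = 2^1·1257; with 15271 mod 8 = 7, (2/15271) = +1; sign now -1; continue with (1257/15271)
flip (1257/15271) -> (15271/1257): both odd, 1257 mod 4 = 1, 15271 mod 4 = 3, so the flip contributes +1; sign now -1
(15271/1257): 15271 mod 1257 = 187, so (15271/1257) = (187/1257)
flip (187/1257) -> (1257/187): both odd, 187 mod 4 = 3, 1257 mod 4 = 1, so the flip contributes +1; sign now -1
(1257/187): 1257 mod 187 = 135, so (1257/187) = (135/187)
flip (135/187) -> (187/135): both odd, 135 mod 4 = 3, 187 mod 4 = 3, so the flip contributes -1; sign now +1
(187/135): 187 mod 135 = 52, so (187/135) = (52/135)
factor out 2^2: 52 = 2^2·13; with 135 mod 8 = 7, (2/135) = +1; sign now +1; continue with (13/135)
flip (13/135) -> (135/13): both odd, 13 mod 4 = 1, 135 mod 4 = 3, so the flip contributes +1; sign now +1
(135/13): 135 mod 13 = 5, so (135/13) = (5/13)
flip (5/13) -> (13/5): both odd, 5 mod 4 = 1, 13 mod 4 = 1, so the flip contributes +1; sign now +1
(13/5): 13 mod 5 = 3, so (13/5) = (3/5)
flip (3/5) -> (5/3): both odd, 3 mod 4 = 3, 5 mod 4 = 1, so the flip contributes +1; sign now +1
(5/3): 5 mod 3 = 2, so (5/3) = (2/3)
factor out 2^1: 2 = 2^1·1; with 3 mod 8 = 3, (2/3) = -1; sign now -1; continue with (1/3)
reached (1/3) = 1, so the symbol is -1

-1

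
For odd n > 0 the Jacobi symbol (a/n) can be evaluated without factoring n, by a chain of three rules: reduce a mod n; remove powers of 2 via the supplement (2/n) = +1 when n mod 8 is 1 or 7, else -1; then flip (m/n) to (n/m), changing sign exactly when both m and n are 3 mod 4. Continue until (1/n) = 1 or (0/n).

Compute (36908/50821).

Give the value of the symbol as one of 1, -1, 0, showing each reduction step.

1

factor out 2^2: 36908 = 2^2·9227; with 50821 mod 8 = 5, (2/50821) = -1; sign now +1; continue with (9227/50821)
flip (9227/50821) -> (50821/9227): both odd, 9227 mod 4 = 3, 50821 mod 4 = 1, so the flip contributes +1; sign now +1
(50821/9227): 50821 mod 9227 = 4686, so (50821/9227) = (4686/9227)
factor out 2^1: 4686 = 2^1·2343; with 9227 mod 8 = 3, (2/9227) = -1; sign now -1; continue with (2343/9227)
flip (2343/9227) -> (9227/2343): both odd, 2343 mod 4 = 3, 9227 mod 4 = 3, so the flip contributes -1; sign now +1
(9227/2343): 9227 mod 2343 = 2198, so (9227/2343) = (2198/2343)
factor out 2^1: 2198 = 2^1·1099; with 2343 mod 8 = 7, (2/2343) = +1; sign now +1; continue with (1099/2343)
flip (1099/2343) -> (2343/1099): both odd, 1099 mod 4 = 3, 2343 mod 4 = 3, so the flip contributes -1; sign now -1
(2343/1099): 2343 mod 1099 = 145, so (2343/1099) = (145/1099)
flip (145/1099) -> (1099/145): both odd, 145 mod 4 = 1, 1099 mod 4 = 3, so the flip contributes +1; sign now -1
(1099/145): 1099 mod 145 = 84, so (1099/145) = (84/145)
factor out 2^2: 84 = 2^2·21; with 145 mod 8 = 1, (2/145) = +1; sign now -1; continue with (21/145)
flip (21/145) -> (145/21): both odd, 21 mod 4 = 1, 145 mod 4 = 1, so the flip contributes +1; sign now -1
(145/21): 145 mod 21 = 19, so (145/21) = (19/21)
flip (19/21) -> (21/19): both odd, 19 mod 4 = 3, 21 mod 4 = 1, so the flip contributes +1; sign now -1
(21/19): 21 mod 19 = 2, so (21/19) = (2/19)
factor out 2^1: 2 = 2^1·1; with 19 mod 8 = 3, (2/19) = -1; sign now +1; continue with (1/19)
reached (1/19) = 1, so the symbol is +1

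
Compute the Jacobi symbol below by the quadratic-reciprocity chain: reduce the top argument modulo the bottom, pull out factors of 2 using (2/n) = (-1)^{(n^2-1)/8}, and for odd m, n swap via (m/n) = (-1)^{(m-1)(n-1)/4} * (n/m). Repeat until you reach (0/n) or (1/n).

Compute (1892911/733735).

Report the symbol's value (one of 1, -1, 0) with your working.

(1892911/733735): 1892911 mod 733735 = 425441, so (1892911/733735) = (425441/733735)
flip (425441/733735) -> (733735/425441): both odd, 425441 mod 4 = 1, 733735 mod 4 = 3, so the flip contributes +1; sign now +1
(733735/425441): 733735 mod 425441 = 308294, so (733735/425441) = (308294/425441)
factor out 2^1: 308294 = 2^1·154147; with 425441 mod 8 = 1, (2/425441) = +1; sign now +1; continue with (154147/425441)
flip (154147/425441) -> (425441/154147): both odd, 154147 mod 4 = 3, 425441 mod 4 = 1, so the flip contributes +1; sign now +1
(425441/154147): 425441 mod 154147 = 117147, so (425441/154147) = (117147/154147)
flip (117147/154147) -> (154147/117147): both odd, 117147 mod 4 = 3, 154147 mod 4 = 3, so the flip contributes -1; sign now -1
(154147/117147): 154147 mod 117147 = 37000, so (154147/117147) = (37000/117147)
factor out 2^3: 37000 = 2^3·4625; with 117147 mod 8 = 3, (2/117147) = -1; sign now +1; continue with (4625/117147)
flip (4625/117147) -> (117147/4625): both odd, 4625 mod 4 = 1, 117147 mod 4 = 3, so the flip contributes +1; sign now +1
(117147/4625): 117147 mod 4625 = 1522, so (117147/4625) = (1522/4625)
factor out 2^1: 1522 = 2^1·761; with 4625 mod 8 = 1, (2/4625) = +1; sign now +1; continue with (761/4625)
flip (761/4625) -> (4625/761): both odd, 761 mod 4 = 1, 4625 mod 4 = 1, so the flip contributes +1; sign now +1
(4625/761): 4625 mod 761 = 59, so (4625/761) = (59/761)
flip (59/761) -> (761/59): both odd, 59 mod 4 = 3, 761 mod 4 = 1, so the flip contributes +1; sign now +1
(761/59): 761 mod 59 = 53, so (761/59) = (53/59)
flip (53/59) -> (59/53): both odd, 53 mod 4 = 1, 59 mod 4 = 3, so the flip contributes +1; sign now +1
(59/53): 59 mod 53 = 6, so (59/53) = (6/53)
factor out 2^1: 6 = 2^1·3; with 53 mod 8 = 5, (2/53) = -1; sign now -1; continue with (3/53)
flip (3/53) -> (53/3): both odd, 3 mod 4 = 3, 53 mod 4 = 1, so the flip contributes +1; sign now -1
(53/3): 53 mod 3 = 2, so (53/3) = (2/3)
factor out 2^1: 2 = 2^1·1; with 3 mod 8 = 3, (2/3) = -1; sign now +1; continue with (1/3)
reached (1/3) = 1, so the symbol is +1

1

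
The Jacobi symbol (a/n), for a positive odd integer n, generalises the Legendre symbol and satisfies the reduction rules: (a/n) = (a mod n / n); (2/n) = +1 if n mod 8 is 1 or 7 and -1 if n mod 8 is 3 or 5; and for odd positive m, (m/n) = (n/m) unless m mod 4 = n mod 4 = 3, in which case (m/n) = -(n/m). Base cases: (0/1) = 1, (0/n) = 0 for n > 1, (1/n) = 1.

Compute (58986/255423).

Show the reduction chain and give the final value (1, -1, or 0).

58986 = 2^1·29493; (2/255423) = +1 since 255423 mod 8 = 7, so (58986/255423) = (+1)^1·(29493/255423); sign now +1
reciprocity: (29493/255423) = +1·(255423/29493) since 29493 mod 4 = 1, 255423 mod 4 = 3; sign now +1
(255423/29493) = (19479/29493)   [reduce mod 29493]
reciprocity: (19479/29493) = +1·(29493/19479) since 19479 mod 4 = 3, 29493 mod 4 = 1; sign now +1
(29493/19479) = (10014/19479)   [reduce mod 19479]
10014 = 2^1·5007; (2/19479) = +1 since 19479 mod 8 = 7, so (10014/19479) = (+1)^1·(5007/19479); sign now +1
reciprocity: (5007/19479) = -1·(19479/5007) since 5007 mod 4 = 3, 19479 mod 4 = 3; sign now -1
(19479/5007) = (4458/5007)   [reduce mod 5007]
4458 = 2^1·2229; (2/5007) = +1 since 5007 mod 8 = 7, so (4458/5007) = (+1)^1·(2229/5007); sign now -1
reciprocity: (2229/5007) = +1·(5007/2229) since 2229 mod 4 = 1, 5007 mod 4 = 3; sign now -1
(5007/2229) = (549/2229)   [reduce mod 2229]
reciprocity: (549/2229) = +1·(2229/549) since 549 mod 4 = 1, 2229 mod 4 = 1; sign now -1
(2229/549) = (33/549)   [reduce mod 549]
reciprocity: (33/549) = +1·(549/33) since 33 mod 4 = 1, 549 mod 4 = 1; sign now -1
(549/33) = (21/33)   [reduce mod 33]
reciprocity: (21/33) = +1·(33/21) since 21 mod 4 = 1, 33 mod 4 = 1; sign now -1
(33/21) = (12/21)   [reduce mod 21]
12 = 2^2·3; (2/21) = -1 since 21 mod 8 = 5, so (12/21) = (-1)^2·(3/21); sign now -1
reciprocity: (3/21) = +1·(21/3) since 3 mod 4 = 3, 21 mod 4 = 1; sign now -1
(21/3) = (0/3)   [reduce mod 3]
(0/3) = 0   [gcd(a, n) > 1]; final value = 0

0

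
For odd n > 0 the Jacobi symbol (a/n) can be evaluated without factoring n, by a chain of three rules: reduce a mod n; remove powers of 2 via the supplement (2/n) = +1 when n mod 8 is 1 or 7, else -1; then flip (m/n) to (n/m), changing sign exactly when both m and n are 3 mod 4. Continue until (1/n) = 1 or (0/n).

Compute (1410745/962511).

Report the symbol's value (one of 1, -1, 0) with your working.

(1410745/962511) = (448234/962511)   [reduce mod 962511]
448234 = 2^1·224117; (2/962511) = +1 since 962511 mod 8 = 7, so (448234/962511) = (+1)^1·(224117/962511); sign now +1
reciprocity: (224117/962511) = +1·(962511/224117) since 224117 mod 4 = 1, 962511 mod 4 = 3; sign now +1
(962511/224117) = (66043/224117)   [reduce mod 224117]
reciprocity: (66043/224117) = +1·(224117/66043) since 66043 mod 4 = 3, 224117 mod 4 = 1; sign now +1
(224117/66043) = (25988/66043)   [reduce mod 66043]
25988 = 2^2·6497; (2/66043) = -1 since 66043 mod 8 = 3, so (25988/66043) = (-1)^2·(6497/66043); sign now +1
reciprocity: (6497/66043) = +1·(66043/6497) since 6497 mod 4 = 1, 66043 mod 4 = 3; sign now +1
(66043/6497) = (1073/6497)   [reduce mod 6497]
reciprocity: (1073/6497) = +1·(6497/1073) since 1073 mod 4 = 1, 6497 mod 4 = 1; sign now +1
(6497/1073) = (59/1073)   [reduce mod 1073]
reciprocity: (59/1073) = +1·(1073/59) since 59 mod 4 = 3, 1073 mod 4 = 1; sign now +1
(1073/59) = (11/59)   [reduce mod 59]
reciprocity: (11/59) = -1·(59/11) since 11 mod 4 = 3, 59 mod 4 = 3; sign now -1
(59/11) = (4/11)   [reduce mod 11]
4 = 2^2·1; (2/11) = -1 since 11 mod 8 = 3, so (4/11) = (-1)^2·(1/11); sign now -1
(1/11) = 1; final value = sign = -1

-1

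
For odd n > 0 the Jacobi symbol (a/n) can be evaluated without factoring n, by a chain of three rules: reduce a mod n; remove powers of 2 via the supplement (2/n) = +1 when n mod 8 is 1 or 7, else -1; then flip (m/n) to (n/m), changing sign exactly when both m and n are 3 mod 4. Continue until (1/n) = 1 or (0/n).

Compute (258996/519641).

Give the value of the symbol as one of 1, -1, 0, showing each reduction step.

258996 = 2^2·64749; (2/519641) = +1 since 519641 mod 8 = 1, so (258996/519641) = (+1)^2·(64749/519641); sign now +1
reciprocity: (64749/519641) = +1·(519641/64749) since 64749 mod 4 = 1, 519641 mod 4 = 1; sign now +1
(519641/64749) = (1649/64749)   [reduce mod 64749]
reciprocity: (1649/64749) = +1·(64749/1649) since 1649 mod 4 = 1, 64749 mod 4 = 1; sign now +1
(64749/1649) = (438/1649)   [reduce mod 1649]
438 = 2^1·219; (2/1649) = +1 since 1649 mod 8 = 1, so (438/1649) = (+1)^1·(219/1649); sign now +1
reciprocity: (219/1649) = +1·(1649/219) since 219 mod 4 = 3, 1649 mod 4 = 1; sign now +1
(1649/219) = (116/219)   [reduce mod 219]
116 = 2^2·29; (2/219) = -1 since 219 mod 8 = 3, so (116/219) = (-1)^2·(29/219); sign now +1
reciprocity: (29/219) = +1·(219/29) since 29 mod 4 = 1, 219 mod 4 = 3; sign now +1
(219/29) = (16/29)   [reduce mod 29]
16 = 2^4·1; (2/29) = -1 since 29 mod 8 = 5, so (16/29) = (-1)^4·(1/29); sign now +1
(1/29) = 1; final value = sign = +1

1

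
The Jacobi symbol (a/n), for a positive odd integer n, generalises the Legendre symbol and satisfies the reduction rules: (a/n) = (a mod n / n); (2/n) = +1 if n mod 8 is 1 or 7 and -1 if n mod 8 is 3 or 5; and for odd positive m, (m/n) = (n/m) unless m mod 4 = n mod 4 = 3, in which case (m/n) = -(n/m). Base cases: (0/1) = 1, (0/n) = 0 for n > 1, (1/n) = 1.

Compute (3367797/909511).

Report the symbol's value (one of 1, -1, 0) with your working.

(3367797/909511): 3367797 mod 909511 = 639264, so (3367797/909511) = (639264/909511)
factor out 2^5: 639264 = 2^5·19977; with 909511 mod 8 = 7, (2/909511) = +1; sign now +1; continue with (19977/909511)
flip (19977/909511) -> (909511/19977): both odd, 19977 mod 4 = 1, 909511 mod 4 = 3, so the flip contributes +1; sign now +1
(909511/19977): 909511 mod 19977 = 10546, so (909511/19977) = (10546/19977)
factor out 2^1: 10546 = 2^1·5273; with 19977 mod 8 = 1, (2/19977) = +1; sign now +1; continue with (5273/19977)
flip (5273/19977) -> (19977/5273): both odd, 5273 mod 4 = 1, 19977 mod 4 = 1, so the flip contributes +1; sign now +1
(19977/5273): 19977 mod 5273 = 4158, so (19977/5273) = (4158/5273)
factor out 2^1: 4158 = 2^1·2079; with 5273 mod 8 = 1, (2/5273) = +1; sign now +1; continue with (2079/5273)
flip (2079/5273) -> (5273/2079): both odd, 2079 mod 4 = 3, 5273 mod 4 = 1, so the flip contributes +1; sign now +1
(5273/2079): 5273 mod 2079 = 1115, so (5273/2079) = (1115/2079)
flip (1115/2079) -> (2079/1115): both odd, 1115 mod 4 = 3, 2079 mod 4 = 3, so the flip contributes -1; sign now -1
(2079/1115): 2079 mod 1115 = 964, so (2079/1115) = (964/1115)
factor out 2^2: 964 = 2^2·241; with 1115 mod 8 = 3, (2/1115) = -1; sign now -1; continue with (241/1115)
flip (241/1115) -> (1115/241): both odd, 241 mod 4 = 1, 1115 mod 4 = 3, so the flip contributes +1; sign now -1
(1115/241): 1115 mod 241 = 151, so (1115/241) = (151/241)
flip (151/241) -> (241/151): both odd, 151 mod 4 = 3, 241 mod 4 = 1, so the flip contributes +1; sign now -1
(241/151): 241 mod 151 = 90, so (241/151) = (90/151)
factor out 2^1: 90 = 2^1·45; with 151 mod 8 = 7, (2/151) = +1; sign now -1; continue with (45/151)
flip (45/151) -> (151/45): both odd, 45 mod 4 = 1, 151 mod 4 = 3, so the flip contributes +1; sign now -1
(151/45): 151 mod 45 = 16, so (151/45) = (16/45)
factor out 2^4: 16 = 2^4·1; with 45 mod 8 = 5, (2/45) = -1; sign now -1; continue with (1/45)
reached (1/45) = 1, so the symbol is -1

-1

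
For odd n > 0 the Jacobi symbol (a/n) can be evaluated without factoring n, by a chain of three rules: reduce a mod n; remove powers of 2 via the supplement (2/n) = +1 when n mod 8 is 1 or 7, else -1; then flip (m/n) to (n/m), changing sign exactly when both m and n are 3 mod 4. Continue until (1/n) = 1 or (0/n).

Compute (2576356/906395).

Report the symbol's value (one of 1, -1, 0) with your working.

(2576356/906395) = (763566/906395)   [reduce mod 906395]
763566 = 2^1·381783; (2/906395) = -1 since 906395 mod 8 = 3, so (763566/906395) = (-1)^1·(381783/906395); sign now -1
reciprocity: (381783/906395) = -1·(906395/381783) since 381783 mod 4 = 3, 906395 mod 4 = 3; sign now +1
(906395/381783) = (142829/381783)   [reduce mod 381783]
reciprocity: (142829/381783) = +1·(381783/142829) since 142829 mod 4 = 1, 381783 mod 4 = 3; sign now +1
(381783/142829) = (96125/142829)   [reduce mod 142829]
reciprocity: (96125/142829) = +1·(142829/96125) since 96125 mod 4 = 1, 142829 mod 4 = 1; sign now +1
(142829/96125) = (46704/96125)   [reduce mod 96125]
46704 = 2^4·2919; (2/96125) = -1 since 96125 mod 8 = 5, so (46704/96125) = (-1)^4·(2919/96125); sign now +1
reciprocity: (2919/96125) = +1·(96125/2919) since 2919 mod 4 = 3, 96125 mod 4 = 1; sign now +1
(96125/2919) = (2717/2919)   [reduce mod 2919]
reciprocity: (2717/2919) = +1·(2919/2717) since 2717 mod 4 = 1, 2919 mod 4 = 3; sign now +1
(2919/2717) = (202/2717)   [reduce mod 2717]
202 = 2^1·101; (2/2717) = -1 since 2717 mod 8 = 5, so (202/2717) = (-1)^1·(101/2717); sign now -1
reciprocity: (101/2717) = +1·(2717/101) since 101 mod 4 = 1, 2717 mod 4 = 1; sign now -1
(2717/101) = (91/101)   [reduce mod 101]
reciprocity: (91/101) = +1·(101/91) since 91 mod 4 = 3, 101 mod 4 = 1; sign now -1
(101/91) = (10/91)   [reduce mod 91]
10 = 2^1·5; (2/91) = -1 since 91 mod 8 = 3, so (10/91) = (-1)^1·(5/91); sign now +1
reciprocity: (5/91) = +1·(91/5) since 5 mod 4 = 1, 91 mod 4 = 3; sign now +1
(91/5) = (1/5)   [reduce mod 5]
(1/5) = 1; final value = sign = +1

1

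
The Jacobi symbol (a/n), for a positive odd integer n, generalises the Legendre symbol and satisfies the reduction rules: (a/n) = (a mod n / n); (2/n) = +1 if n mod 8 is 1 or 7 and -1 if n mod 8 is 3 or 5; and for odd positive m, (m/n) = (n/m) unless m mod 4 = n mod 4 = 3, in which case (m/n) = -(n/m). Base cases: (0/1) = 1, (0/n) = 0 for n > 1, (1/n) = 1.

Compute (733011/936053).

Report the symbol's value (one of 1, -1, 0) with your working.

1

reciprocity: (733011/936053) = +1·(936053/733011) since 733011 mod 4 = 3, 936053 mod 4 = 1; sign now +1
(936053/733011) = (203042/733011)   [reduce mod 733011]
203042 = 2^1·101521; (2/733011) = -1 since 733011 mod 8 = 3, so (203042/733011) = (-1)^1·(101521/733011); sign now -1
reciprocity: (101521/733011) = +1·(733011/101521) since 101521 mod 4 = 1, 733011 mod 4 = 3; sign now -1
(733011/101521) = (22364/101521)   [reduce mod 101521]
22364 = 2^2·5591; (2/101521) = +1 since 101521 mod 8 = 1, so (22364/101521) = (+1)^2·(5591/101521); sign now -1
reciprocity: (5591/101521) = +1·(101521/5591) since 5591 mod 4 = 3, 101521 mod 4 = 1; sign now -1
(101521/5591) = (883/5591)   [reduce mod 5591]
reciprocity: (883/5591) = -1·(5591/883) since 883 mod 4 = 3, 5591 mod 4 = 3; sign now +1
(5591/883) = (293/883)   [reduce mod 883]
reciprocity: (293/883) = +1·(883/293) since 293 mod 4 = 1, 883 mod 4 = 3; sign now +1
(883/293) = (4/293)   [reduce mod 293]
4 = 2^2·1; (2/293) = -1 since 293 mod 8 = 5, so (4/293) = (-1)^2·(1/293); sign now +1
(1/293) = 1; final value = sign = +1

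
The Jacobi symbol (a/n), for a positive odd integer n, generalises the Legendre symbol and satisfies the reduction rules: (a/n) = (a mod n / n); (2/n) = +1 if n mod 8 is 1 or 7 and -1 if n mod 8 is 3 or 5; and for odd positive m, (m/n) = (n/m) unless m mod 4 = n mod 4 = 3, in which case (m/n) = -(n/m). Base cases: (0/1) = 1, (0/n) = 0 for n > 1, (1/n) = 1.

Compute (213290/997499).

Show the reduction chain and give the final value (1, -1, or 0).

213290 = 2^1·106645; (2/997499) = -1 since 997499 mod 8 = 3, so (213290/997499) = (-1)^1·(106645/997499); sign now -1
reciprocity: (106645/997499) = +1·(997499/106645) since 106645 mod 4 = 1, 997499 mod 4 = 3; sign now -1
(997499/106645) = (37694/106645)   [reduce mod 106645]
37694 = 2^1·18847; (2/106645) = -1 since 106645 mod 8 = 5, so (37694/106645) = (-1)^1·(18847/106645); sign now +1
reciprocity: (18847/106645) = +1·(106645/18847) since 18847 mod 4 = 3, 106645 mod 4 = 1; sign now +1
(106645/18847) = (12410/18847)   [reduce mod 18847]
12410 = 2^1·6205; (2/18847) = +1 since 18847 mod 8 = 7, so (12410/18847) = (+1)^1·(6205/18847); sign now +1
reciprocity: (6205/18847) = +1·(18847/6205) since 6205 mod 4 = 1, 18847 mod 4 = 3; sign now +1
(18847/6205) = (232/6205)   [reduce mod 6205]
232 = 2^3·29; (2/6205) = -1 since 6205 mod 8 = 5, so (232/6205) = (-1)^3·(29/6205); sign now -1
reciprocity: (29/6205) = +1·(6205/29) since 29 mod 4 = 1, 6205 mod 4 = 1; sign now -1
(6205/29) = (28/29)   [reduce mod 29]
28 = 2^2·7; (2/29) = -1 since 29 mod 8 = 5, so (28/29) = (-1)^2·(7/29); sign now -1
reciprocity: (7/29) = +1·(29/7) since 7 mod 4 = 3, 29 mod 4 = 1; sign now -1
(29/7) = (1/7)   [reduce mod 7]
(1/7) = 1; final value = sign = -1

-1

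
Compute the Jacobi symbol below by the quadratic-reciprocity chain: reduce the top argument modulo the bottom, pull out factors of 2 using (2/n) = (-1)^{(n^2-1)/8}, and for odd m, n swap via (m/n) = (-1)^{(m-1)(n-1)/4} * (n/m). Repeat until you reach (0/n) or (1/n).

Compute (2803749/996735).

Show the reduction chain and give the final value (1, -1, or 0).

0

(2803749/996735) = (810279/996735)   [reduce mod 996735]
reciprocity: (810279/996735) = -1·(996735/810279) since 810279 mod 4 = 3, 996735 mod 4 = 3; sign now -1
(996735/810279) = (186456/810279)   [reduce mod 810279]
186456 = 2^3·23307; (2/810279) = +1 since 810279 mod 8 = 7, so (186456/810279) = (+1)^3·(23307/810279); sign now -1
reciprocity: (23307/810279) = -1·(810279/23307) since 23307 mod 4 = 3, 810279 mod 4 = 3; sign now +1
(810279/23307) = (17841/23307)   [reduce mod 23307]
reciprocity: (17841/23307) = +1·(23307/17841) since 17841 mod 4 = 1, 23307 mod 4 = 3; sign now +1
(23307/17841) = (5466/17841)   [reduce mod 17841]
5466 = 2^1·2733; (2/17841) = +1 since 17841 mod 8 = 1, so (5466/17841) = (+1)^1·(2733/17841); sign now +1
reciprocity: (2733/17841) = +1·(17841/2733) since 2733 mod 4 = 1, 17841 mod 4 = 1; sign now +1
(17841/2733) = (1443/2733)   [reduce mod 2733]
reciprocity: (1443/2733) = +1·(2733/1443) since 1443 mod 4 = 3, 2733 mod 4 = 1; sign now +1
(2733/1443) = (1290/1443)   [reduce mod 1443]
1290 = 2^1·645; (2/1443) = -1 since 1443 mod 8 = 3, so (1290/1443) = (-1)^1·(645/1443); sign now -1
reciprocity: (645/1443) = +1·(1443/645) since 645 mod 4 = 1, 1443 mod 4 = 3; sign now -1
(1443/645) = (153/645)   [reduce mod 645]
reciprocity: (153/645) = +1·(645/153) since 153 mod 4 = 1, 645 mod 4 = 1; sign now -1
(645/153) = (33/153)   [reduce mod 153]
reciprocity: (33/153) = +1·(153/33) since 33 mod 4 = 1, 153 mod 4 = 1; sign now -1
(153/33) = (21/33)   [reduce mod 33]
reciprocity: (21/33) = +1·(33/21) since 21 mod 4 = 1, 33 mod 4 = 1; sign now -1
(33/21) = (12/21)   [reduce mod 21]
12 = 2^2·3; (2/21) = -1 since 21 mod 8 = 5, so (12/21) = (-1)^2·(3/21); sign now -1
reciprocity: (3/21) = +1·(21/3) since 3 mod 4 = 3, 21 mod 4 = 1; sign now -1
(21/3) = (0/3)   [reduce mod 3]
(0/3) = 0   [gcd(a, n) > 1]; final value = 0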